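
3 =3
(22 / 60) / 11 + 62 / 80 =97 / 120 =0.81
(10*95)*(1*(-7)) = -6650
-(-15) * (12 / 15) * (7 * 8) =672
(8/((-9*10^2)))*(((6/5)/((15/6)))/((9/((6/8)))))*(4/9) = -8/50625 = -0.00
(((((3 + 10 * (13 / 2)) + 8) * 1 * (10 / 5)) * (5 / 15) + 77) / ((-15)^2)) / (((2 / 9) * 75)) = 383 / 11250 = 0.03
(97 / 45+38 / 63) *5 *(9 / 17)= 869 / 119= 7.30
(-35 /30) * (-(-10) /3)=-35 /9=-3.89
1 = 1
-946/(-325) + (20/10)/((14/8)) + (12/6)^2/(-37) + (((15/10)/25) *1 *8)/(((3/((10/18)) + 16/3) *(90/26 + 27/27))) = 222082808/56144725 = 3.96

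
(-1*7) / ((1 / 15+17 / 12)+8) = -420 / 569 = -0.74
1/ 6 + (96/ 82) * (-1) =-247/ 246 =-1.00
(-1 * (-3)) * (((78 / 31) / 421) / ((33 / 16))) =1248 / 143561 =0.01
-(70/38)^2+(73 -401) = -119633/361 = -331.39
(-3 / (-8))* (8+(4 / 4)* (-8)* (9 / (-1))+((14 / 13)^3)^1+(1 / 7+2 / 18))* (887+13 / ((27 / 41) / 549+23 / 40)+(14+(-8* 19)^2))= 279005106241865 / 379925013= 734368.88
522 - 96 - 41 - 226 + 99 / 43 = 6936 / 43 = 161.30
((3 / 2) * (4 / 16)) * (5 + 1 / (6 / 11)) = 41 / 16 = 2.56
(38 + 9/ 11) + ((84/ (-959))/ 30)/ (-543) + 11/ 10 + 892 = 1525179169/ 1636602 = 931.92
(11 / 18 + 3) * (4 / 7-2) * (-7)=325 / 9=36.11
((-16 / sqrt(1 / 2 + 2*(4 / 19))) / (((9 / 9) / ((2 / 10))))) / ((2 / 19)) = -152*sqrt(1330) / 175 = -31.68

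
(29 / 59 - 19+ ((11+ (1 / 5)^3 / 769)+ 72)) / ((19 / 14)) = 47.52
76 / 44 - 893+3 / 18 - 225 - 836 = -128839 / 66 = -1952.11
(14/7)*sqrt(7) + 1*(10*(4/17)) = 40/17 + 2*sqrt(7) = 7.64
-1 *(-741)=741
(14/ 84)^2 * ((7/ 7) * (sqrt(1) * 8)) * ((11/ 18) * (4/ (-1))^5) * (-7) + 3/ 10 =788723/ 810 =973.73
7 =7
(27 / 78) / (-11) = -9 / 286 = -0.03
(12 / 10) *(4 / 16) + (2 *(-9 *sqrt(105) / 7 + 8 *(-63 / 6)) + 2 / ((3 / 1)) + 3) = -4921 / 30 - 18 *sqrt(105) / 7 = -190.38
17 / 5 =3.40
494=494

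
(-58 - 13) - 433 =-504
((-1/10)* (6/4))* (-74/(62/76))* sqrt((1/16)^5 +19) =2109* sqrt(19922945)/158720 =59.31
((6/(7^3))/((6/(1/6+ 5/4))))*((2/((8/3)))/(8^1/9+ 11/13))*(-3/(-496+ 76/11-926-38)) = 2431/659525888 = 0.00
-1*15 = -15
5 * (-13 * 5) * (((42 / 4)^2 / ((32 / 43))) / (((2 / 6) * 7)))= -2641275 / 128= -20634.96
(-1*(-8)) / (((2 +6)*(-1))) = -1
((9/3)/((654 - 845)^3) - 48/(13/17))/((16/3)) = -17057348325/1449317168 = -11.77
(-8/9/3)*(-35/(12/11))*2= 1540/81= 19.01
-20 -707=-727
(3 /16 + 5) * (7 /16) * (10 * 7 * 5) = 101675 /128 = 794.34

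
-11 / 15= -0.73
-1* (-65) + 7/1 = 72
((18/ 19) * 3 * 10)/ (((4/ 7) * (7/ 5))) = 675/ 19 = 35.53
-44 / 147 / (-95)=44 / 13965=0.00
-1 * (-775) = 775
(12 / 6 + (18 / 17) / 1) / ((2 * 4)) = 13 / 34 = 0.38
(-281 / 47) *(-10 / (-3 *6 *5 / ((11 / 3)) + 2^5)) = 15455 / 1927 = 8.02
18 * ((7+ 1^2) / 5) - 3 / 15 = 143 / 5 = 28.60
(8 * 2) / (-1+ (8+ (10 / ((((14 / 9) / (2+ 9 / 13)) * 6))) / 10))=832 / 379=2.20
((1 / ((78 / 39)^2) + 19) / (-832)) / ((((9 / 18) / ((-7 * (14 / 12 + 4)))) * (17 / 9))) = 50127 / 56576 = 0.89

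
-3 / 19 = -0.16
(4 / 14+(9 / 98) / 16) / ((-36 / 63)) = -457 / 896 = -0.51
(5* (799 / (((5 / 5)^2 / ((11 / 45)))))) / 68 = 517 / 36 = 14.36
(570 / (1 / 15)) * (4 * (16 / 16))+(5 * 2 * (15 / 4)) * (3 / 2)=137025 / 4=34256.25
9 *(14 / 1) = 126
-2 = -2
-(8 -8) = 0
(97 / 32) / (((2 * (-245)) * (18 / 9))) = -97 / 31360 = -0.00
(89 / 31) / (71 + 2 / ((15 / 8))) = 1335 / 33511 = 0.04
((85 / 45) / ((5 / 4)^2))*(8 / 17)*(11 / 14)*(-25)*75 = -17600 / 21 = -838.10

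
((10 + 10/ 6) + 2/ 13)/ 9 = 461/ 351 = 1.31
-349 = -349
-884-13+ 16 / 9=-8057 / 9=-895.22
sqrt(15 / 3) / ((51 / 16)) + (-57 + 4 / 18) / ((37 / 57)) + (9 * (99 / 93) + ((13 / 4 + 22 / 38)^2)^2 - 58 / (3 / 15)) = -17558275593151 / 114799247616 + 16 * sqrt(5) / 51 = -152.25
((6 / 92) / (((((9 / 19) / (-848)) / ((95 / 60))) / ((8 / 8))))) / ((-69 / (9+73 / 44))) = 8973377 / 314226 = 28.56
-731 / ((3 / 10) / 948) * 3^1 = -6929880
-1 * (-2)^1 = 2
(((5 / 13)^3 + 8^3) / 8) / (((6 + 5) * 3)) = 1124989 / 580008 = 1.94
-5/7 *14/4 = -5/2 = -2.50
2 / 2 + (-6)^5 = -7775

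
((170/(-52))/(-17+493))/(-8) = 5/5824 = 0.00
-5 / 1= -5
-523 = -523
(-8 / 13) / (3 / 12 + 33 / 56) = -448 / 611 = -0.73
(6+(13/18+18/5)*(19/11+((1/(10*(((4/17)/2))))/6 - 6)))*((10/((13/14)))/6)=-9858919/463320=-21.28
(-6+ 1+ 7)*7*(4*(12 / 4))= 168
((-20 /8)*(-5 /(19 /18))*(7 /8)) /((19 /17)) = 26775 /2888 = 9.27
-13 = -13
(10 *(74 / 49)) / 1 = 740 / 49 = 15.10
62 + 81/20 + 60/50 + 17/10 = 1379/20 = 68.95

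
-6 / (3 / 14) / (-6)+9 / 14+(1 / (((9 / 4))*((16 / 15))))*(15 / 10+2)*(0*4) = 223 / 42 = 5.31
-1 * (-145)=145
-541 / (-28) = 541 / 28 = 19.32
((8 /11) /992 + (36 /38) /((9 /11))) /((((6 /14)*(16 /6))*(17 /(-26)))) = -2732457 /1762288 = -1.55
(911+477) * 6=8328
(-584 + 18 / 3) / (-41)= 578 / 41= 14.10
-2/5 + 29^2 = 4203/5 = 840.60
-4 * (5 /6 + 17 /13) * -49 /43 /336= 1169 /40248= 0.03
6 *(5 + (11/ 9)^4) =94892/ 2187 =43.39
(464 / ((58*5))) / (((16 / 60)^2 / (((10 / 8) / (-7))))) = -225 / 56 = -4.02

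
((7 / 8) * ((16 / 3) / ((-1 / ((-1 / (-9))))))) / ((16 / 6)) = -7 / 36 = -0.19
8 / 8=1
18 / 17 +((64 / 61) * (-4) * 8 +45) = 12947 / 1037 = 12.49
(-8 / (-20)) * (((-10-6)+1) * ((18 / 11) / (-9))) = 1.09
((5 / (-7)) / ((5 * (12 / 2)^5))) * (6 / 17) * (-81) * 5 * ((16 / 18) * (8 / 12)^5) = 80 / 260253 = 0.00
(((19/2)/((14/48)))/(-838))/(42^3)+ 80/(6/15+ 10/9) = 32595015277/615683628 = 52.94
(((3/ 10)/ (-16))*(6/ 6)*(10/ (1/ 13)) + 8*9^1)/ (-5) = -1113/ 80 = -13.91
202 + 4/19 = 3842/19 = 202.21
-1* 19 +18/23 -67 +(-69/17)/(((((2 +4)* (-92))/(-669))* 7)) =-1881307/21896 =-85.92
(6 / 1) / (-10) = -3 / 5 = -0.60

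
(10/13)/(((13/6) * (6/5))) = 50/169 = 0.30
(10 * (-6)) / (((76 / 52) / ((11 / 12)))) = -715 / 19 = -37.63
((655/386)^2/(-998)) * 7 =-3003175/148698008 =-0.02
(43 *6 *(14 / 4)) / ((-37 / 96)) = -86688 / 37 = -2342.92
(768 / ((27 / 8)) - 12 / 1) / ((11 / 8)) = 15520 / 99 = 156.77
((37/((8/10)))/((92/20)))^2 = 855625/8464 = 101.09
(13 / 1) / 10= 13 / 10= 1.30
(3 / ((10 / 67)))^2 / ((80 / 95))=767619 / 1600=479.76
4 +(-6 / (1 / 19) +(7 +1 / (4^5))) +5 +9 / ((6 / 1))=-98815 / 1024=-96.50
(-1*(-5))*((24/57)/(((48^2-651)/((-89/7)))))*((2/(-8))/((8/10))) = 2225/439698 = 0.01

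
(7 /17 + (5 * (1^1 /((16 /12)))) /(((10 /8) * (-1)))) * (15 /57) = -220 /323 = -0.68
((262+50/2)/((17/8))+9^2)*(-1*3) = -11019/17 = -648.18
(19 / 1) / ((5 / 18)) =342 / 5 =68.40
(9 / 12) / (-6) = -1 / 8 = -0.12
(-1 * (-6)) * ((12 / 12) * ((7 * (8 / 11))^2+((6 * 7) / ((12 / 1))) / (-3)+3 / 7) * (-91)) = -1663493 / 121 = -13747.88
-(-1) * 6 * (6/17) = 36/17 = 2.12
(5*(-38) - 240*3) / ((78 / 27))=-315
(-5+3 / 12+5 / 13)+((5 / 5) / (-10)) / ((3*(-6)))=-5101 / 1170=-4.36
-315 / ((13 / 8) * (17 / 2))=-5040 / 221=-22.81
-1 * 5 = -5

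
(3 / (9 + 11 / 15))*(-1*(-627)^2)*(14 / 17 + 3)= -1149902325 / 2482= -463296.67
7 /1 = 7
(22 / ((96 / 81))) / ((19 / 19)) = 297 / 16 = 18.56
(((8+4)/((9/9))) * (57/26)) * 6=2052/13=157.85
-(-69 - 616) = 685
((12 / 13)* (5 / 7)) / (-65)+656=776036 / 1183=655.99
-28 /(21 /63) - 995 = -1079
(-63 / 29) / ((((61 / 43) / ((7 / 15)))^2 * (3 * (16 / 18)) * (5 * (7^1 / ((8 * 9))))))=-2446227 / 13488625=-0.18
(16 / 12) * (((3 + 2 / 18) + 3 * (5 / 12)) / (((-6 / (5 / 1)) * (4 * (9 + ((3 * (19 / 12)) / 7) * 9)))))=-5495 / 68526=-0.08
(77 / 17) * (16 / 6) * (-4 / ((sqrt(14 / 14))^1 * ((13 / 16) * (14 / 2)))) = -5632 / 663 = -8.49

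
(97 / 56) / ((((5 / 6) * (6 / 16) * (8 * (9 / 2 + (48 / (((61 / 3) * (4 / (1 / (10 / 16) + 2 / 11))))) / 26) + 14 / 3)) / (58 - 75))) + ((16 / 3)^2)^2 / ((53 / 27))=1223366163337 / 2984713179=409.88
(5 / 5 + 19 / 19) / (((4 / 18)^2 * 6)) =27 / 4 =6.75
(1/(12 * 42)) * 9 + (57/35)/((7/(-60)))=-5465/392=-13.94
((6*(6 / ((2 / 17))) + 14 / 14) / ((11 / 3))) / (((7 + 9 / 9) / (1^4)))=921 / 88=10.47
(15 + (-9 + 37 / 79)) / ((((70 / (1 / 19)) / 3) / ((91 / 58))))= 19929 / 870580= 0.02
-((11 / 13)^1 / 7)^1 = -0.12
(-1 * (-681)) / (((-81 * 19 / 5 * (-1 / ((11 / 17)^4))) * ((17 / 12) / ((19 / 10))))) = 6647014 / 12778713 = 0.52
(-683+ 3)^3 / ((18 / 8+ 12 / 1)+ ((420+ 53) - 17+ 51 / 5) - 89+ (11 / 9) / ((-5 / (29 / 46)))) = -803565.81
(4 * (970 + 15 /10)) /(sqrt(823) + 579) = 1124997 /167209 - 1943 * sqrt(823) /167209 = 6.39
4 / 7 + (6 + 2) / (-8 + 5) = -44 / 21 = -2.10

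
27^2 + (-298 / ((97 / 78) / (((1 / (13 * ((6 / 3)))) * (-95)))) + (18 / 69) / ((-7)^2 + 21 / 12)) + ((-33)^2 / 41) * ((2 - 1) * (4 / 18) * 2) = 30013879507 / 18568613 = 1616.38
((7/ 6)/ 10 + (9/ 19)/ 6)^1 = 223/ 1140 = 0.20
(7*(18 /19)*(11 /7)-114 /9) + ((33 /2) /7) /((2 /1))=-1703 /1596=-1.07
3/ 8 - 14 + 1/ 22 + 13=-51/ 88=-0.58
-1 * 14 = -14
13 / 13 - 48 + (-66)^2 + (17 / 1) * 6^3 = 7981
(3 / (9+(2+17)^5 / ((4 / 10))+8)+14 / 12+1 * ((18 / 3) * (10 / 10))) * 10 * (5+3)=7098170440 / 12380529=573.33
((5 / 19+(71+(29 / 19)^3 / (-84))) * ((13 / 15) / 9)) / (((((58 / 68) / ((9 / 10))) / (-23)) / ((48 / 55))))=-834309529924 / 5743555125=-145.26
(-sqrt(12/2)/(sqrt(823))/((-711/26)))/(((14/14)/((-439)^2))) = 5010746 *sqrt(4938)/585153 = 601.74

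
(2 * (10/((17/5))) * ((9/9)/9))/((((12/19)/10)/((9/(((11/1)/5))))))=23750/561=42.34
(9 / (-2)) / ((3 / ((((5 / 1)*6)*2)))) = -90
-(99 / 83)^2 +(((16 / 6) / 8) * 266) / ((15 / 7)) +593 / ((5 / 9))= 68657122 / 62001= 1107.36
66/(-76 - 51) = -66/127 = -0.52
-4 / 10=-0.40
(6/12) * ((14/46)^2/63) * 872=3052/4761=0.64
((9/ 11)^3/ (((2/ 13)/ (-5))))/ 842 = -47385/ 2241404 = -0.02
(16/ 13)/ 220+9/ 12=0.76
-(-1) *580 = 580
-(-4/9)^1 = 4/9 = 0.44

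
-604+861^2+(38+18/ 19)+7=14074496/ 19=740762.95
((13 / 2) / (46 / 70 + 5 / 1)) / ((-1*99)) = -455 / 39204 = -0.01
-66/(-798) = 11/133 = 0.08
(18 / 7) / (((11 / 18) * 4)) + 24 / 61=6789 / 4697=1.45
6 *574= 3444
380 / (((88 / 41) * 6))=3895 / 132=29.51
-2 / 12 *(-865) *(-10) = -4325 / 3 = -1441.67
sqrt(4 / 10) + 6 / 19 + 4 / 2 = sqrt(10) / 5 + 44 / 19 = 2.95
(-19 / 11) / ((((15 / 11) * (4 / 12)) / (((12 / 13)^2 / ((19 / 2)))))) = -288 / 845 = -0.34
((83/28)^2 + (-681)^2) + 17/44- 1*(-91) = 4000338759/8624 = 463861.17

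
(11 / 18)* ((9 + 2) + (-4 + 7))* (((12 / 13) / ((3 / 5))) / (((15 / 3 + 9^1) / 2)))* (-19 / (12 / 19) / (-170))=3971 / 11934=0.33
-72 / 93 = -0.77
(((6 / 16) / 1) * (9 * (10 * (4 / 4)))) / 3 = 45 / 4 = 11.25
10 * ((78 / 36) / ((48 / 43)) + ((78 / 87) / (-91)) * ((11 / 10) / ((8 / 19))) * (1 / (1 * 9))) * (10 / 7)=2832745 / 102312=27.69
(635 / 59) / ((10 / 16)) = 1016 / 59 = 17.22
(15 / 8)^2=225 / 64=3.52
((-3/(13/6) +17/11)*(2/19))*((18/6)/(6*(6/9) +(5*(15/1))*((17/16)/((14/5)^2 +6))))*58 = 44310144/146769623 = 0.30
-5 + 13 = 8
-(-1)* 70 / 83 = 0.84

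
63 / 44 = 1.43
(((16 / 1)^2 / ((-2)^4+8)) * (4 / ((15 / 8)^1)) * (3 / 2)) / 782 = 256 / 5865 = 0.04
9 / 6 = 3 / 2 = 1.50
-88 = -88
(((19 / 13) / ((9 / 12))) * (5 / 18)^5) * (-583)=-34615625 / 18423288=-1.88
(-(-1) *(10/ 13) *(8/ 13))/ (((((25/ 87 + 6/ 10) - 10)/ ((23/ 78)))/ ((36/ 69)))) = -17400/ 2177227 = -0.01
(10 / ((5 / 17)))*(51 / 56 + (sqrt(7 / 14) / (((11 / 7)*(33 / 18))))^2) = 13533411 / 409948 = 33.01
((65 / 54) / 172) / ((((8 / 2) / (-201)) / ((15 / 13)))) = -1675 / 4128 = -0.41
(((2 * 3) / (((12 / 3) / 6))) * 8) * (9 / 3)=216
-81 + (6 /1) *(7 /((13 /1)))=-1011 /13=-77.77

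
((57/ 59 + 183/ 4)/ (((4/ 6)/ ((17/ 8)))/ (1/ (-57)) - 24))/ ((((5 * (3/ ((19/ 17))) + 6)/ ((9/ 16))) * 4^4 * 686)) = -72675/ 395060707328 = -0.00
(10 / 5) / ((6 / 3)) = 1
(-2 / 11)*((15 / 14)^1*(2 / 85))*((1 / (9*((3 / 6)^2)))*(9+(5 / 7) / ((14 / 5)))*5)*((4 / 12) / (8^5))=-4535 / 4728987648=-0.00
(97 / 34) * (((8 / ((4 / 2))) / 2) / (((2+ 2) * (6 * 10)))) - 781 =-3186383 / 4080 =-780.98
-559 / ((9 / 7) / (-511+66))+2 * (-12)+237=1743202 / 9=193689.11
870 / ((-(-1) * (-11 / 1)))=-79.09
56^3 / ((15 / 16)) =2809856 / 15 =187323.73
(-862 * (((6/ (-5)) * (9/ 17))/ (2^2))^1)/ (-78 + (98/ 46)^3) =-141587379/ 70667045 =-2.00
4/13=0.31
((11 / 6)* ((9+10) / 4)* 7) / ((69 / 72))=1463 / 23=63.61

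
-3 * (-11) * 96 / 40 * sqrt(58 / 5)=269.75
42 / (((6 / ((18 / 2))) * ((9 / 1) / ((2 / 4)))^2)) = 7 / 36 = 0.19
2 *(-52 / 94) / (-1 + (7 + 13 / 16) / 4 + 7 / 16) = -3328 / 4183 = -0.80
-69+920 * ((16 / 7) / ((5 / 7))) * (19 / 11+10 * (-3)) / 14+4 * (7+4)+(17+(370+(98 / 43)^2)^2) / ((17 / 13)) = 455087731386984 / 4475210509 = 101690.80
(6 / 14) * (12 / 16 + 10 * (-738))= -88551 / 28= -3162.54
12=12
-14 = -14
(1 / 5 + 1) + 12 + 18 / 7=15.77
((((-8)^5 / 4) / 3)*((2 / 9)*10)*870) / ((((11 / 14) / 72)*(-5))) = 96754967.27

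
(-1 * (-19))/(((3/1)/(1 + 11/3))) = 266/9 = 29.56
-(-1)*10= 10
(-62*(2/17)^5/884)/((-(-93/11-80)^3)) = -0.00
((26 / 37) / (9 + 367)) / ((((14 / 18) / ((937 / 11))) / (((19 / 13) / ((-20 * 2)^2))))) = 160227 / 856979200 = 0.00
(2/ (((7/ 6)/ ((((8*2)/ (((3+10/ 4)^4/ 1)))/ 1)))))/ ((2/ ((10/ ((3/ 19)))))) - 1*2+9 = 814689/ 102487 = 7.95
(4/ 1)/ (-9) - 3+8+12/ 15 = 241/ 45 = 5.36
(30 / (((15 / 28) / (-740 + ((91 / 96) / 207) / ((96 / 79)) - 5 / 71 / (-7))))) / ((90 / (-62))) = 21749761443877 / 761892480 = 28547.02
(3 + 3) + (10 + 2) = 18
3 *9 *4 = 108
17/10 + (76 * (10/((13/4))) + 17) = 252.55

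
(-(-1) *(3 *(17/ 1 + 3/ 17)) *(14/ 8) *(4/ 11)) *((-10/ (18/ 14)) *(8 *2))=-2289280/ 561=-4080.71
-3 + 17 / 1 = 14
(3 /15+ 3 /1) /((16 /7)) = 1.40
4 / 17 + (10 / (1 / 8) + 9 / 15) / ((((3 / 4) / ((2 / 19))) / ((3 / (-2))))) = -27024 / 1615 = -16.73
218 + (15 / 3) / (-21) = 4573 / 21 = 217.76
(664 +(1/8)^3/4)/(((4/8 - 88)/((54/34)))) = -12.05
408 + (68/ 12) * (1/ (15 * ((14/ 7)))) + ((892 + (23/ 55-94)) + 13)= 1207411/ 990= 1219.61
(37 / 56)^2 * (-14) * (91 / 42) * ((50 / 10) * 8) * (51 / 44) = -1512745 / 2464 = -613.94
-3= -3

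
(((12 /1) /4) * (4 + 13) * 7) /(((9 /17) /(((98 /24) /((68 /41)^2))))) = 576583 /576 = 1001.01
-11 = -11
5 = 5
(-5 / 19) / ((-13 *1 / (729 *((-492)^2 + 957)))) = 885811545 / 247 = 3586281.56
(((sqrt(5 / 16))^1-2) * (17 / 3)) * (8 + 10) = -204 + 51 * sqrt(5) / 2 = -146.98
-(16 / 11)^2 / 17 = -256 / 2057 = -0.12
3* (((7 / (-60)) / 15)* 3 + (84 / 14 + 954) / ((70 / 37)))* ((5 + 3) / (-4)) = -1065551 / 350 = -3044.43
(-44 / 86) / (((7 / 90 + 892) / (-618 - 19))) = 1261260 / 3452341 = 0.37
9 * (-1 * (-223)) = 2007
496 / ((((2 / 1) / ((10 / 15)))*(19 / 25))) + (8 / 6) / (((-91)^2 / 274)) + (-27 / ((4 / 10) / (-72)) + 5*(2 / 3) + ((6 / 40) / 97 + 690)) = 1761502988737 / 305237660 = 5770.92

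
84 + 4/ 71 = 5968/ 71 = 84.06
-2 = -2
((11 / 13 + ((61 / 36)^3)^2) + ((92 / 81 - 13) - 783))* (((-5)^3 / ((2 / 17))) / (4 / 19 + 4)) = 176030906045761225 / 905541451776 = 194392.99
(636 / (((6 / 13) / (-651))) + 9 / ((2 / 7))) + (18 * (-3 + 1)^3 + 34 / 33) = -897189.47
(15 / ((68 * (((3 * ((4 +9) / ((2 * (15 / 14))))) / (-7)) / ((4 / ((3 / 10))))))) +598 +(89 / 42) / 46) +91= 293720377 / 426972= 687.91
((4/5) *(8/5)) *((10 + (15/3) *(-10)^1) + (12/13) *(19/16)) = -16184/325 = -49.80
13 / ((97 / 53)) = 7.10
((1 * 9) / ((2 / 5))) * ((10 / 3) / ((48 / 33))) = 825 / 16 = 51.56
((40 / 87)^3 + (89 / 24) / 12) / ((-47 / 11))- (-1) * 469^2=217846753329539 / 990388512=219960.90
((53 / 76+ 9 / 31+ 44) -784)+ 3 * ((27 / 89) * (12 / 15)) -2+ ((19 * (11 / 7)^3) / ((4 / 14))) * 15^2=2944737694981 / 51372580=57321.20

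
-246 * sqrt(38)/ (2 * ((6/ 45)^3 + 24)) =-415125 * sqrt(38)/ 81008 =-31.59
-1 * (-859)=859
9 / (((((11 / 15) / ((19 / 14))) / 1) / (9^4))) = 109278.99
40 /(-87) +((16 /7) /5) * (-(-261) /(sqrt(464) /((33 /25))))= -40 /87 +1188 * sqrt(29) /875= 6.85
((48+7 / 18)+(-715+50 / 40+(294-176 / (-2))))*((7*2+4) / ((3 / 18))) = -30603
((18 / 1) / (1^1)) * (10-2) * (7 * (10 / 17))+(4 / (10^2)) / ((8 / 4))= 504017 / 850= 592.96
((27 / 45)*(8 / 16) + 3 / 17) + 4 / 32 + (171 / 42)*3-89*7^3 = -145247517 / 4760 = -30514.18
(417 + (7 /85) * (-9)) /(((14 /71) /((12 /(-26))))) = -974.32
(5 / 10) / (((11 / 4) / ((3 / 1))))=6 / 11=0.55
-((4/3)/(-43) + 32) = -4124/129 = -31.97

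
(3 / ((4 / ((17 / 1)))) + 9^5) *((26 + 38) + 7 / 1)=16773537 / 4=4193384.25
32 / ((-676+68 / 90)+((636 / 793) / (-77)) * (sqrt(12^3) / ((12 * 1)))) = -40785318604190160 / 860626866366938329+1258247390400 * sqrt(3) / 860626866366938329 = -0.05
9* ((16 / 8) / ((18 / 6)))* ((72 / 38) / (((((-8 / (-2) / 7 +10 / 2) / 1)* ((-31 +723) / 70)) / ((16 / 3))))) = 1.10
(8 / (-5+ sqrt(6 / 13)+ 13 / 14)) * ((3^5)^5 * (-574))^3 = 60124930143880792264250513393661206709651441408 * sqrt(78) / 13687+ 3182326659758261933414973601764496726560837005952 / 13687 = 271303840497821570332727100000000000000000000.00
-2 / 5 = -0.40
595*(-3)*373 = -665805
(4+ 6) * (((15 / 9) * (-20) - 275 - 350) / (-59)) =19750 / 177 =111.58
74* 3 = 222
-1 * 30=-30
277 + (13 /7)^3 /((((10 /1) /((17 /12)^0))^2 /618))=5429423 /17150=316.58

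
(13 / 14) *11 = 143 / 14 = 10.21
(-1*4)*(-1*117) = 468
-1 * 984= -984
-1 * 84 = -84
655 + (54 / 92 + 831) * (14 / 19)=554006 / 437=1267.75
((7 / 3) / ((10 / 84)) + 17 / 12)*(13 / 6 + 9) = 84487 / 360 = 234.69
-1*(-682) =682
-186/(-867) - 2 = -1.79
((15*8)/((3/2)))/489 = 80/489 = 0.16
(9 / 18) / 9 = 1 / 18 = 0.06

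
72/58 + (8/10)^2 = 1364/725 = 1.88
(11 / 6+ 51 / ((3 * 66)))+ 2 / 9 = 229 / 99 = 2.31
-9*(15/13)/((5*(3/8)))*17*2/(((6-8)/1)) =1224/13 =94.15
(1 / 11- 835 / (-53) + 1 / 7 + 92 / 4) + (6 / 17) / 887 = 2399274334 / 61537399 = 38.99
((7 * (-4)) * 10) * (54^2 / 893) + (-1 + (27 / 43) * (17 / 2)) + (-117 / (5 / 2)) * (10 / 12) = -72879313 / 76798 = -948.97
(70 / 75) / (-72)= -7 / 540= -0.01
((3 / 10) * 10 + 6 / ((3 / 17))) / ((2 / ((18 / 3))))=111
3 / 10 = 0.30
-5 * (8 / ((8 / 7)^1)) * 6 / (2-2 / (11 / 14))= 385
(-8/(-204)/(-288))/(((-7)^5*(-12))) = -1/1481167296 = -0.00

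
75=75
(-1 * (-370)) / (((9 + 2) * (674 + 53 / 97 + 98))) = 35890 / 824307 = 0.04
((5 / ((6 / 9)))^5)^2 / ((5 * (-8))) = -115330078125 / 8192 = -14078378.68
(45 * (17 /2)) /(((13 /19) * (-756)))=-1615 /2184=-0.74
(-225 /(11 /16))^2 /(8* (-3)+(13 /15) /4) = -777600000 /172667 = -4503.47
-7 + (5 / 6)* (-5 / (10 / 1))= -89 / 12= -7.42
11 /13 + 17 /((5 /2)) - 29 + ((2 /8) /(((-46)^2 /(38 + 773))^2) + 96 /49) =-1104230806743 /57042789440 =-19.36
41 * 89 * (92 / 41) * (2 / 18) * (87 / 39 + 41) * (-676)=-26587345.78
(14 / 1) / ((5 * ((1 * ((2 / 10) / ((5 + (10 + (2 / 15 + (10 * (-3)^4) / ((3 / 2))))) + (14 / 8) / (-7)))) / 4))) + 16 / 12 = 155374 / 5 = 31074.80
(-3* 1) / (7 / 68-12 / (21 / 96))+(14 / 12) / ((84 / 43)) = 1223525 / 1876536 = 0.65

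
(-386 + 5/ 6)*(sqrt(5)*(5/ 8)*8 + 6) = -11555*sqrt(5)/ 6 - 2311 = -6617.29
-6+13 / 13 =-5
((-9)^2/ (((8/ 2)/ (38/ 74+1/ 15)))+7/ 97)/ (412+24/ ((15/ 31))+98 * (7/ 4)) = 424249/ 22721959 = 0.02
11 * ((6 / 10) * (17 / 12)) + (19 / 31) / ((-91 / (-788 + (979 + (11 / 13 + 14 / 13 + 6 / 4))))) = 5897401 / 733460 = 8.04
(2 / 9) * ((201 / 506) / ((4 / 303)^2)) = 2050401 / 4048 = 506.52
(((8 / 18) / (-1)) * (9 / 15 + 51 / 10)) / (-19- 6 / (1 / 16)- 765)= 19 / 6600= 0.00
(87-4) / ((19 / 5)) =415 / 19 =21.84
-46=-46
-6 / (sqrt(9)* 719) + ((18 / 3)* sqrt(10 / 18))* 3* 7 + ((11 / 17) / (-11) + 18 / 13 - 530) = -84006245 / 158899 + 42* sqrt(5) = -434.76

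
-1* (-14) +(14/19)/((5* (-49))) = 9308/665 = 14.00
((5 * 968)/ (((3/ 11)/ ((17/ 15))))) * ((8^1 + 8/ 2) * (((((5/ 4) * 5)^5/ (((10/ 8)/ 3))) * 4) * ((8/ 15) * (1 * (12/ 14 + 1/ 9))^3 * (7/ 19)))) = 8024842323437500/ 2036097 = 3941286846.08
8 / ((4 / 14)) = 28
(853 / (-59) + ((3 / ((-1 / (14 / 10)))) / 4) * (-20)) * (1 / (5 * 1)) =386 / 295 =1.31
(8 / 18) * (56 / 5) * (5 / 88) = 28 / 99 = 0.28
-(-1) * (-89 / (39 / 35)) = -3115 / 39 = -79.87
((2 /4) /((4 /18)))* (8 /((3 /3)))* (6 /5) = 108 /5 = 21.60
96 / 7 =13.71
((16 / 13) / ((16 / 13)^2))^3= 2197 / 4096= 0.54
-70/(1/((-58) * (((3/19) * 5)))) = 60900/19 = 3205.26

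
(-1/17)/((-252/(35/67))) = 5/41004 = 0.00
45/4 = 11.25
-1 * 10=-10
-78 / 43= -1.81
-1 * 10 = -10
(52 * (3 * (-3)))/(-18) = 26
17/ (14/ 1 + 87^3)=0.00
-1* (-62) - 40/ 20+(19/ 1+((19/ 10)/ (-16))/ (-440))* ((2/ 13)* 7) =36819333/ 457600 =80.46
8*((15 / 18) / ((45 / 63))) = 28 / 3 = 9.33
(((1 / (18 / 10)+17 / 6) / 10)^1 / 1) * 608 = 206.04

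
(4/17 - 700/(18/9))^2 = 122335.35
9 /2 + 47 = 103 /2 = 51.50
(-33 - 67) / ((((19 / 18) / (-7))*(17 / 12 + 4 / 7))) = 1058400 / 3173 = 333.56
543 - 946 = -403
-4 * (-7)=28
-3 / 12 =-0.25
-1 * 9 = -9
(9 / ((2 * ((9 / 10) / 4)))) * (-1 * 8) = -160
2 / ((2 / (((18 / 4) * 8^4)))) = 18432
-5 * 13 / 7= -65 / 7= -9.29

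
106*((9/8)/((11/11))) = 477/4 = 119.25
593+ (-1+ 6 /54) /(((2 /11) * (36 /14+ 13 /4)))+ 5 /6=1739843 /2934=592.99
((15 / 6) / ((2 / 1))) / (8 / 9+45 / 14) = 315 / 1034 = 0.30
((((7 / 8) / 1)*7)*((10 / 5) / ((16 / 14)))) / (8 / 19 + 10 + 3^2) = 6517 / 11808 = 0.55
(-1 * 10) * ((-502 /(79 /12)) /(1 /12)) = 722880 /79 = 9150.38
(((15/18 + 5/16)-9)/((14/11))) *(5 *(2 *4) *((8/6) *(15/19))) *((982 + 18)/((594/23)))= -108387500/10773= -10061.03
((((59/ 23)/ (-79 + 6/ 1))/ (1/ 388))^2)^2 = 274621761778544896/ 7946992159681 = 34556.69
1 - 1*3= -2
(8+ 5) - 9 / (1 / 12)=-95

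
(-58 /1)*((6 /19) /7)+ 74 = 9494 /133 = 71.38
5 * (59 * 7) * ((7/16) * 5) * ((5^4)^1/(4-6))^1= -45171875/32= -1411621.09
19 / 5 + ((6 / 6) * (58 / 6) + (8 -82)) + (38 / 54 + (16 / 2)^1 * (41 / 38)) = -131323 / 2565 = -51.20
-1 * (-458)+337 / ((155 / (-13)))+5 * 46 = 102259 / 155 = 659.74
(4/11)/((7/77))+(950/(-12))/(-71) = 2179/426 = 5.12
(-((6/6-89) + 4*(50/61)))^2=26708224/3721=7177.70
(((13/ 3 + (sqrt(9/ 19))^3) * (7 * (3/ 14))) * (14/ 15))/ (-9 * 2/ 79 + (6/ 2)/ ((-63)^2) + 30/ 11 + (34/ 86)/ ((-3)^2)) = 9343506249 * sqrt(19)/ 227018290330 + 115351929/ 48373810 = 2.56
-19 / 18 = -1.06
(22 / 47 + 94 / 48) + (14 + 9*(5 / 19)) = 402811 / 21432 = 18.79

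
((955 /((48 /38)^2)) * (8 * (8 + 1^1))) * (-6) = -1034265 /4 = -258566.25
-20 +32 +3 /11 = 135 /11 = 12.27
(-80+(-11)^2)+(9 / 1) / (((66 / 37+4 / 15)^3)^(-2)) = 2305105896763460809 / 3247247486390625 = 709.86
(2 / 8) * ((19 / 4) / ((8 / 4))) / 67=19 / 2144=0.01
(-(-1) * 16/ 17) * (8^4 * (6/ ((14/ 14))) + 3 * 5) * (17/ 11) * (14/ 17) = 5508384/ 187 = 29456.60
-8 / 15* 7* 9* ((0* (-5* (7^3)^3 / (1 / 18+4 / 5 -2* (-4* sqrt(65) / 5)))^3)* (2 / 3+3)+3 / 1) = -504 / 5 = -100.80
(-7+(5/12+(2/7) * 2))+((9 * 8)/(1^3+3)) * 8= 11591/84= 137.99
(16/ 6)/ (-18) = -0.15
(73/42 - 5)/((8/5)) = -685/336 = -2.04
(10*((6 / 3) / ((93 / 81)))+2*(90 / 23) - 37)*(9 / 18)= -8381 / 1426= -5.88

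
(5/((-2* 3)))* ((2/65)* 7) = -7/39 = -0.18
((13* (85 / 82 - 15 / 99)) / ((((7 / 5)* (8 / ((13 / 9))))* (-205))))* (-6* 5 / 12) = 2023775 / 111833568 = 0.02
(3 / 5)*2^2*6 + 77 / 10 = 221 / 10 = 22.10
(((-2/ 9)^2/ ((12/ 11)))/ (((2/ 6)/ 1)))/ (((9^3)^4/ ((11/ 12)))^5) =1771561/ 36219447022812927502912121430259257340963466011471383887145864192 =0.00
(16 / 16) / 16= 1 / 16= 0.06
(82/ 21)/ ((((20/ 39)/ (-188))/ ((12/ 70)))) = -300612/ 1225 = -245.40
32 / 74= 16 / 37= 0.43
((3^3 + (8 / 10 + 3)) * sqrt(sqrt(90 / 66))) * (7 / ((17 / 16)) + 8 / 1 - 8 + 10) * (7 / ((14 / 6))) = 11844 * 11^(3 / 4) * 15^(1 / 4) / 85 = 1656.33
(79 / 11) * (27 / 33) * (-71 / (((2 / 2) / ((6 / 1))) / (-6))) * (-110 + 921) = 1473843276 / 121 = 12180522.94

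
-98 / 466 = -49 / 233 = -0.21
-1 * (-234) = 234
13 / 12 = 1.08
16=16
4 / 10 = 2 / 5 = 0.40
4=4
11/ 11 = 1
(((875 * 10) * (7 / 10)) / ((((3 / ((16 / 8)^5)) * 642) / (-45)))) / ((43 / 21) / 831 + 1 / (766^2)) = -5017344688440000 / 2701531613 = -1857222.28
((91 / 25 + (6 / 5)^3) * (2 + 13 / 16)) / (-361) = -6039 / 144400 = -0.04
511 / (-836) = -511 / 836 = -0.61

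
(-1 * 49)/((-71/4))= 196/71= 2.76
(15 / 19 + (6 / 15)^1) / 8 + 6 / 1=4673 / 760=6.15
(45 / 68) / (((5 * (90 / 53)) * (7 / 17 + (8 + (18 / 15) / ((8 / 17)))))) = 53 / 7454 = 0.01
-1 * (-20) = 20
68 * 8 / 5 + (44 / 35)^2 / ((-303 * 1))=40381904 / 371175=108.79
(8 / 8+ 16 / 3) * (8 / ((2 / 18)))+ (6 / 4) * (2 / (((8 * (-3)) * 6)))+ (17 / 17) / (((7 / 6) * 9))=153241 / 336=456.07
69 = 69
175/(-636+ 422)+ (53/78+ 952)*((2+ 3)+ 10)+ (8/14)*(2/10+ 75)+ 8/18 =6280127116/438165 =14332.79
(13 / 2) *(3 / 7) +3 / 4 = 99 / 28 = 3.54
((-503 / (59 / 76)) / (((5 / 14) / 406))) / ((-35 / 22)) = 682904992 / 1475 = 462986.44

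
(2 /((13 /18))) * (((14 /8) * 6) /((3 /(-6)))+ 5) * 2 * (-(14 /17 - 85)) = -1648512 /221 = -7459.33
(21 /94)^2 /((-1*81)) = -49 /79524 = -0.00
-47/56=-0.84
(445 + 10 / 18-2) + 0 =3992 / 9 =443.56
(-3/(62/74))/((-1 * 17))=111/527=0.21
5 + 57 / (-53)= 208 / 53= 3.92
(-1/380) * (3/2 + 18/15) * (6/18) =-9/3800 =-0.00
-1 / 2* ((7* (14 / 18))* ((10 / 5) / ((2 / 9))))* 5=-245 / 2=-122.50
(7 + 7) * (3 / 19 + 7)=1904 / 19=100.21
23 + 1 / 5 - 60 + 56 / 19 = -3216 / 95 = -33.85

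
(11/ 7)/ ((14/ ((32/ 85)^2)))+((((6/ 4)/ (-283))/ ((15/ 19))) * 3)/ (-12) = 14096143/ 801512600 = 0.02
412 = 412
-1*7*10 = -70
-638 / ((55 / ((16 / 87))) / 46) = -1472 / 15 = -98.13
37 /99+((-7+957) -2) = 93889 /99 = 948.37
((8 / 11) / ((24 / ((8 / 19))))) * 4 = 32 / 627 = 0.05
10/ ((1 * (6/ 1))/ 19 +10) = 95/ 98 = 0.97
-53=-53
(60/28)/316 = 15/2212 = 0.01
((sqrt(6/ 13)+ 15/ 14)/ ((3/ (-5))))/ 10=-0.29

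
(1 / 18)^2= 1 / 324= 0.00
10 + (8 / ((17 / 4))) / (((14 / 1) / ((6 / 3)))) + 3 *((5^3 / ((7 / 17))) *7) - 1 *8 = 758895 / 119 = 6377.27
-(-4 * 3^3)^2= -11664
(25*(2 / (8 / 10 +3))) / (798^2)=125 / 6049638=0.00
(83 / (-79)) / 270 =-83 / 21330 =-0.00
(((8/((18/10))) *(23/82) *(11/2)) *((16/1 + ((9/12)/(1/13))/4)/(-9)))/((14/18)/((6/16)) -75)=33925/176136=0.19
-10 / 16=-5 / 8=-0.62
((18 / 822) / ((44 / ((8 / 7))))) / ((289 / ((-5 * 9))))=-270 / 3048661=-0.00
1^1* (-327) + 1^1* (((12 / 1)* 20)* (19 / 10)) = 129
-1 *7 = -7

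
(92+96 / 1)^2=35344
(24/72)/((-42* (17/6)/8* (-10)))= 4/1785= 0.00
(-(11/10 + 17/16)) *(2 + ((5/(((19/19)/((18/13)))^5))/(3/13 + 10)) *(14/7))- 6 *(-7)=4090033471/151944520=26.92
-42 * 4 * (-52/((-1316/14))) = -4368/47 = -92.94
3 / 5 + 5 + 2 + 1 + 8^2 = 363 / 5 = 72.60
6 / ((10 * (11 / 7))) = 21 / 55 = 0.38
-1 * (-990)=990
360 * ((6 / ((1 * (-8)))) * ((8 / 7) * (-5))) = 10800 / 7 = 1542.86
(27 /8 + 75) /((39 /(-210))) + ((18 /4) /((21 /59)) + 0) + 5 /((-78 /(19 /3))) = -1342447 /3276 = -409.78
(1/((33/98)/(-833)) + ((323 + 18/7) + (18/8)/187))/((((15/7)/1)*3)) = -33743519/100980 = -334.16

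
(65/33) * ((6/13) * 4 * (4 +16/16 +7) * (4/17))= 1920/187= 10.27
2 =2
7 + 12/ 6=9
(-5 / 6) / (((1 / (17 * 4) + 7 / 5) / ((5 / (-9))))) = 4250 / 12987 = 0.33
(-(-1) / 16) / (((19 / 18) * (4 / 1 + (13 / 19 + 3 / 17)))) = 153 / 12560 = 0.01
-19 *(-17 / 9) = 323 / 9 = 35.89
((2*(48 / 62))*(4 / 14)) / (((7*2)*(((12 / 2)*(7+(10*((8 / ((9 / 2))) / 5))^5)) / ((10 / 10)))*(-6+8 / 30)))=-708588 / 443734631935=-0.00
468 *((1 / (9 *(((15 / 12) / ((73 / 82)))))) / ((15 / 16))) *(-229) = -27817088 / 3075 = -9046.21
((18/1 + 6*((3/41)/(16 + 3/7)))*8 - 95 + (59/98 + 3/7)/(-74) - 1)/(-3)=-1648106441/102579540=-16.07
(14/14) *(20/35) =4/7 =0.57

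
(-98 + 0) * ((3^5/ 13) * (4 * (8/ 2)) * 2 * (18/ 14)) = -979776/ 13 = -75367.38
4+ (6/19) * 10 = 136/19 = 7.16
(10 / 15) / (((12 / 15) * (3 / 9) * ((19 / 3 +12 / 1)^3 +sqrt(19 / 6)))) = 22460625 / 55361276633- 1215 * sqrt(114) / 110722553266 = 0.00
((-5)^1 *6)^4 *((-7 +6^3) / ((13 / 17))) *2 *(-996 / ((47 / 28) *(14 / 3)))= -34397019360000 / 611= -56296267364.98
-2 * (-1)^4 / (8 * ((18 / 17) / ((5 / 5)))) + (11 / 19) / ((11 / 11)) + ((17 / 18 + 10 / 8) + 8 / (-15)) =1523 / 760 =2.00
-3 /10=-0.30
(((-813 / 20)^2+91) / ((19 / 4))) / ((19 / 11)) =7671059 / 36100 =212.49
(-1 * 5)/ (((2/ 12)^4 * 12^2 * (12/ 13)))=-195/ 4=-48.75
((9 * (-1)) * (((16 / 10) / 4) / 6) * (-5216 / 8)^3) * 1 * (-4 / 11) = -3326013696 / 55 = -60472976.29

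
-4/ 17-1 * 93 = -1585/ 17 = -93.24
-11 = -11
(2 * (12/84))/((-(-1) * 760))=1/2660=0.00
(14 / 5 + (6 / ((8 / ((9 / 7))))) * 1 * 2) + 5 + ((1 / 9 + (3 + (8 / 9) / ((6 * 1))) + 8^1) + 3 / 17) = 680009 / 32130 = 21.16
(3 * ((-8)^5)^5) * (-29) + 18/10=16433835360386365343662089/5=3286767072077273068732418.00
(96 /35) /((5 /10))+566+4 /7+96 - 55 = 21457 /35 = 613.06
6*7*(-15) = -630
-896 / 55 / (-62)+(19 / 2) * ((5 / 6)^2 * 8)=813907 / 15345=53.04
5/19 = 0.26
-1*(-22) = 22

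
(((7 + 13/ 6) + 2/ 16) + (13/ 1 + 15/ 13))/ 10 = 2.34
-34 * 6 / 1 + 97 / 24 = -4799 / 24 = -199.96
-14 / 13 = -1.08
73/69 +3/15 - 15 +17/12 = -17009/1380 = -12.33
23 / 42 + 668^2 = 18741431 / 42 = 446224.55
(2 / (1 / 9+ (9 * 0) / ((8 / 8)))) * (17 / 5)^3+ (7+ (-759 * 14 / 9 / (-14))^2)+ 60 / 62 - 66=270684086 / 34875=7761.55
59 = 59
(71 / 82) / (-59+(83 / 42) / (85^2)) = -10772475 / 734042147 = -0.01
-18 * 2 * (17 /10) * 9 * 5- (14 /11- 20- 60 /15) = -30044 /11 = -2731.27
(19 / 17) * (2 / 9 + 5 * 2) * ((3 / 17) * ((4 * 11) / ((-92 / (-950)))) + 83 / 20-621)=-6131.38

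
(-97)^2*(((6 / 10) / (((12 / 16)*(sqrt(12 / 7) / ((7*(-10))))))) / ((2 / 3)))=-131726*sqrt(21)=-603644.37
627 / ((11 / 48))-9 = 2727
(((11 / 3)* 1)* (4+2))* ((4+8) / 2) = 132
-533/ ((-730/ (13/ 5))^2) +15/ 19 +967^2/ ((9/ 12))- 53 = 946747310495611/ 759382500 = 1246733.12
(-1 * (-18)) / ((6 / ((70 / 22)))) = 105 / 11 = 9.55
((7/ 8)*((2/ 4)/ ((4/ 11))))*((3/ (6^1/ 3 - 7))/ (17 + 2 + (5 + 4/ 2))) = -0.03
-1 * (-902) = 902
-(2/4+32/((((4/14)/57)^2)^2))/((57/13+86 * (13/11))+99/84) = -202962426877210/429227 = -472855684.47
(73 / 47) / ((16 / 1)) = 0.10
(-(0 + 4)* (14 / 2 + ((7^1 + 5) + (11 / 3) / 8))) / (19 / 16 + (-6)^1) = 16.17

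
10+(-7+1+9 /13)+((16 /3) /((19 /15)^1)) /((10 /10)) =2199 /247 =8.90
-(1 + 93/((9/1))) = -34/3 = -11.33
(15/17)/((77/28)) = 60/187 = 0.32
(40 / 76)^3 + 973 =6674807 / 6859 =973.15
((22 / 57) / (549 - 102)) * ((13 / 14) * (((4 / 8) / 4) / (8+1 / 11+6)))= 1573 / 221157720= 0.00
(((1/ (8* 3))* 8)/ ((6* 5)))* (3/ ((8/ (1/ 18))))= 1/ 4320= 0.00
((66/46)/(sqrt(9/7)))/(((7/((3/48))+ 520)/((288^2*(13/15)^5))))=522780544*sqrt(7)/17034375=81.20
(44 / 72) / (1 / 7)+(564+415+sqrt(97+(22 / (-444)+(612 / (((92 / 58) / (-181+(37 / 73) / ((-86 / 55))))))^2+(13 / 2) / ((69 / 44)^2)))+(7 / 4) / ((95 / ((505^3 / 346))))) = 1855430527 / 236664+sqrt(1257299457043978542511982) / 16027734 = 77799.52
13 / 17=0.76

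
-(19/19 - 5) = 4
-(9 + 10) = -19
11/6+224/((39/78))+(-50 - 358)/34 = 2627/6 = 437.83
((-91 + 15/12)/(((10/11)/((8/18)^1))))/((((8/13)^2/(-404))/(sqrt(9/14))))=67405481 * sqrt(14)/6720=37530.98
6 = 6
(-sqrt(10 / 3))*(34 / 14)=-17*sqrt(30) / 21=-4.43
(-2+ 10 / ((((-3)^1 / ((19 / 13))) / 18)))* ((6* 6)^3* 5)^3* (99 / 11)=-133221273159794688000 / 13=-10247790243061129846.15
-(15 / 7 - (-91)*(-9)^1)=5718 / 7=816.86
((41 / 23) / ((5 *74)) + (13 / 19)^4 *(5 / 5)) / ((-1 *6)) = -248397271 / 6654190260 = -0.04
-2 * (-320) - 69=571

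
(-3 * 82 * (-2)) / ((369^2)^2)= 4 / 150730227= 0.00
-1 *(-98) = 98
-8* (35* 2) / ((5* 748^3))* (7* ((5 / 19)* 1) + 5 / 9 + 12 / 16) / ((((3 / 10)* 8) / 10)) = -376775 / 107347556448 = -0.00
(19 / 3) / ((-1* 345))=-19 / 1035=-0.02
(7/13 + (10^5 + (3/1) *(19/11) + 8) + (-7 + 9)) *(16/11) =145477.41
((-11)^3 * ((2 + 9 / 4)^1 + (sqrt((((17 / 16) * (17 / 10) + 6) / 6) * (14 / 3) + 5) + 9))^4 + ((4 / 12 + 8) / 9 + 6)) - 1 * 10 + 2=-117594350459099 / 2073600 - 18958642879 * sqrt(159430) / 172800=-100517744.63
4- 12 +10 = 2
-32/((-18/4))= 64/9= 7.11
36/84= 3/7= 0.43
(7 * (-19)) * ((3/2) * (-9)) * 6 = 10773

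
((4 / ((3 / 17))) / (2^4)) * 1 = 1.42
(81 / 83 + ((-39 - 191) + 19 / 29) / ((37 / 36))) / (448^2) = -19786275 / 17874497536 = -0.00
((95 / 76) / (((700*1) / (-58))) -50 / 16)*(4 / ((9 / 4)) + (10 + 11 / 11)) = -2599 / 63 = -41.25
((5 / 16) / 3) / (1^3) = 5 / 48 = 0.10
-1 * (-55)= 55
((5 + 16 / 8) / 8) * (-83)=-581 / 8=-72.62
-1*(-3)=3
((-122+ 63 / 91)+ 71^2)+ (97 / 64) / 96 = 392946925 / 79872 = 4919.71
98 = 98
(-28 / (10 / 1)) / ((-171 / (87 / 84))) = 29 / 1710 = 0.02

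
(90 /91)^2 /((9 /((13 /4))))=225 /637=0.35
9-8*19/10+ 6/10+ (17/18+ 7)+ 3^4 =7501/90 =83.34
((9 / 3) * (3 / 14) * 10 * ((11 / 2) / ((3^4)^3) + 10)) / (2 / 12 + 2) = 53144155 / 1791153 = 29.67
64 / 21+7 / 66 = 1457 / 462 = 3.15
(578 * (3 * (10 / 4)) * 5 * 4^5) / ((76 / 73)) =405062400 / 19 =21319073.68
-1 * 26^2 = -676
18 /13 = 1.38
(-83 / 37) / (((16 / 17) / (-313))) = 441643 / 592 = 746.02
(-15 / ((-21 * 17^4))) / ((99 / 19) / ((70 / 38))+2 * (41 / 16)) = 200 / 186001267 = 0.00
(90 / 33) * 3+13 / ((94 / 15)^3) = 75235185 / 9136424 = 8.23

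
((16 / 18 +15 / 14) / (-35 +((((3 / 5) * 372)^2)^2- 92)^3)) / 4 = 0.00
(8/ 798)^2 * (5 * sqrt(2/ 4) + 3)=16/ 53067 + 40 * sqrt(2)/ 159201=0.00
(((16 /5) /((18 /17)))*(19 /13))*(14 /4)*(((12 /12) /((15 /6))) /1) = 18088 /2925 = 6.18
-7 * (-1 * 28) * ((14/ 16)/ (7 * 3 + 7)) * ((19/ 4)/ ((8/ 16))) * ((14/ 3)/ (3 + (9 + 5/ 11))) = 71687/ 3288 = 21.80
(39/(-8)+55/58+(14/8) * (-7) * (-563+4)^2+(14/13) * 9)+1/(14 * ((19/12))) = -1535472431625/401128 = -3827886.44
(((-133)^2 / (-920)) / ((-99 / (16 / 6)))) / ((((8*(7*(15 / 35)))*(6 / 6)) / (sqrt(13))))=17689*sqrt(13) / 819720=0.08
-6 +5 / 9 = -49 / 9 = -5.44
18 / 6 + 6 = 9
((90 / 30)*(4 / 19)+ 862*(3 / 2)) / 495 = 2731 / 1045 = 2.61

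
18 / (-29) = -18 / 29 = -0.62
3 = 3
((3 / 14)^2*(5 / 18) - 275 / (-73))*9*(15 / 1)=14602275 / 28616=510.28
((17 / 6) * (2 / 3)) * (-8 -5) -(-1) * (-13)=-338 / 9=-37.56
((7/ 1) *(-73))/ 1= -511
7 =7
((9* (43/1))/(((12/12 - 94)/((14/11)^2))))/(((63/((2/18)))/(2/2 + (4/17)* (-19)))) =71036/1721709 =0.04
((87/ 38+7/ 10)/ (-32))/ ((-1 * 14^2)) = 71/ 148960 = 0.00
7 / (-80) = -7 / 80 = -0.09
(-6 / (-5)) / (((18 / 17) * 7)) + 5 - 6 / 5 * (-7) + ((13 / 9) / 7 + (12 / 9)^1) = 4757 / 315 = 15.10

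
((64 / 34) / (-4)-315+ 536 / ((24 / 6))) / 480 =-617 / 1632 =-0.38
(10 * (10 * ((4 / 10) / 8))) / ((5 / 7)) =7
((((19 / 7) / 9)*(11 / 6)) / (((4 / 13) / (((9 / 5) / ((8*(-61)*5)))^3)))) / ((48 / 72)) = -220077 / 203374976000000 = -0.00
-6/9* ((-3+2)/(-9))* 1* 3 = -2/9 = -0.22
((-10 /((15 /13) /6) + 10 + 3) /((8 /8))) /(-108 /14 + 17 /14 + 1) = 78 /11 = 7.09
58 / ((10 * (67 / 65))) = 377 / 67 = 5.63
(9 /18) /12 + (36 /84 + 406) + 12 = 70303 /168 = 418.47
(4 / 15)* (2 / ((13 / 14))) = 112 / 195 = 0.57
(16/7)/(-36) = -4/63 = -0.06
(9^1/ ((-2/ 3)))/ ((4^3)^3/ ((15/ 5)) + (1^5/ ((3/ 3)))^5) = -81/ 524294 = -0.00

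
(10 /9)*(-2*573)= -3820 /3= -1273.33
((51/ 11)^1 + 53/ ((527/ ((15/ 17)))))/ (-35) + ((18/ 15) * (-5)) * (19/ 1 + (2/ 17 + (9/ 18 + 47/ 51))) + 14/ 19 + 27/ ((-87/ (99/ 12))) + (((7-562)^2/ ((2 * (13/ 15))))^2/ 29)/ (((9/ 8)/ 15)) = 2664826941897510630633/ 183535686620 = 14519393971.67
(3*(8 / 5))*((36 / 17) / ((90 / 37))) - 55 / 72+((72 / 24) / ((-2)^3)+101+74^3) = 6201519011 / 15300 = 405328.04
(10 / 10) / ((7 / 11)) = 11 / 7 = 1.57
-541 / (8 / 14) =-946.75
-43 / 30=-1.43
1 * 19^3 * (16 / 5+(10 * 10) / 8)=1076863 / 10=107686.30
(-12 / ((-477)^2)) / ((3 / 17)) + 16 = 3640396 / 227529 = 16.00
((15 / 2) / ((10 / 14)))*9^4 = 137781 / 2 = 68890.50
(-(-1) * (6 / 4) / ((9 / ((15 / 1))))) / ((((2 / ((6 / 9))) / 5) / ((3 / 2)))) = 25 / 4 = 6.25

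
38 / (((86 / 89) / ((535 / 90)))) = 180937 / 774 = 233.77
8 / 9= 0.89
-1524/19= -80.21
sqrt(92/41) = 2 * sqrt(943)/41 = 1.50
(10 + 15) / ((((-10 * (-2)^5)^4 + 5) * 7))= 5 / 14680064007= 0.00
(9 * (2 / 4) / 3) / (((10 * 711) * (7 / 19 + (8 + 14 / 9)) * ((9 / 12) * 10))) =0.00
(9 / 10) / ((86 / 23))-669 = -575133 / 860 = -668.76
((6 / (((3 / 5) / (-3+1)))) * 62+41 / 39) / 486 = -48319 / 18954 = -2.55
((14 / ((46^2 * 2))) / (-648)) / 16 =-7 / 21938688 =-0.00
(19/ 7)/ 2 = 19/ 14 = 1.36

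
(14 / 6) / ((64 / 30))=35 / 32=1.09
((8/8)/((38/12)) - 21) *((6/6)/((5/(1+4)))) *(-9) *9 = 31833/19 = 1675.42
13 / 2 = 6.50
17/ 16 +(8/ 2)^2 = 273/ 16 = 17.06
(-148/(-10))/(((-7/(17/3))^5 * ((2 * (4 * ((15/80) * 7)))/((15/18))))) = -0.41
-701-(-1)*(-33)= -734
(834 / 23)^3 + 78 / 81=15662846350 / 328509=47678.59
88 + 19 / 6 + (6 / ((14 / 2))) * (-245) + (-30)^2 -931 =-899 / 6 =-149.83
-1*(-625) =625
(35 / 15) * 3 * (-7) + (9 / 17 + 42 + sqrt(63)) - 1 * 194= -3408 / 17 + 3 * sqrt(7)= -192.53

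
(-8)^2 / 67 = 64 / 67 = 0.96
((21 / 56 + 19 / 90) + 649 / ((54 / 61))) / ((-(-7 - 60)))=792413 / 72360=10.95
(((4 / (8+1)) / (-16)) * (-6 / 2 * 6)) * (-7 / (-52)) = 7 / 104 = 0.07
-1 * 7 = -7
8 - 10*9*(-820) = 73808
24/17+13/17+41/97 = 4286/1649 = 2.60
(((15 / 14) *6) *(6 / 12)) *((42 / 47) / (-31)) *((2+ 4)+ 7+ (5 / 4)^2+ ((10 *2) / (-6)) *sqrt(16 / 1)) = -2655 / 23312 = -0.11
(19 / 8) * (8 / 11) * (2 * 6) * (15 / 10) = 31.09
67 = 67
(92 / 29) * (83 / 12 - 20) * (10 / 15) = -7222 / 261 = -27.67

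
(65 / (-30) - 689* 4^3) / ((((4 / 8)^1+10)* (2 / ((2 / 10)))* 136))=-264589 / 85680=-3.09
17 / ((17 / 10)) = 10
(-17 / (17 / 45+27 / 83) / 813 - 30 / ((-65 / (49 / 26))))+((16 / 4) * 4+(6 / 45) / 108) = 31550657992 / 1873408095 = 16.84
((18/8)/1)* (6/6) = 9/4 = 2.25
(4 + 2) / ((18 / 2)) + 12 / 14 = 32 / 21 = 1.52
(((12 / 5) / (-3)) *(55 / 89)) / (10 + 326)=-11 / 7476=-0.00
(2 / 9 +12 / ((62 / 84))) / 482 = 0.03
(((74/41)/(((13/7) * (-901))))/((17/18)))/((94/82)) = -9324/9358687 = -0.00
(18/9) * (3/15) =2/5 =0.40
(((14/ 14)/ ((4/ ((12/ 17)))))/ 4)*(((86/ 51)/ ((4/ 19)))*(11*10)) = 44935/ 1156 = 38.87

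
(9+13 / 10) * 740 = 7622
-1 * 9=-9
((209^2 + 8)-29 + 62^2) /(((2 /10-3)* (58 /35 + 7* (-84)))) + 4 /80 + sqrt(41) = sqrt(41) + 5948261 /205220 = 35.39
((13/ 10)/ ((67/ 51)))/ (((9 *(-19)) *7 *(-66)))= 221/ 17643780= 0.00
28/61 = 0.46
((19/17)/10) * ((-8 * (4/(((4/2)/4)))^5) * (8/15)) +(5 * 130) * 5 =-15779194/1275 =-12375.84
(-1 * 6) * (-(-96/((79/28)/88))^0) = 6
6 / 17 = 0.35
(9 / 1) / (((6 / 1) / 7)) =21 / 2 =10.50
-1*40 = -40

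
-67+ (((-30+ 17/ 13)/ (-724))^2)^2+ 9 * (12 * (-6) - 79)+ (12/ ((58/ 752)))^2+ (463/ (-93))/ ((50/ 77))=349441530200175183870617837/ 15344283964328573779200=22773.40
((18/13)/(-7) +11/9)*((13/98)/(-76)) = -839/469224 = -0.00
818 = 818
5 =5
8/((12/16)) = 32/3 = 10.67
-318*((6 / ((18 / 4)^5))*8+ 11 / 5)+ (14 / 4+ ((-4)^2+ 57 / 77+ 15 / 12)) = -6935159009 / 10103940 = -686.38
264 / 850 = 132 / 425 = 0.31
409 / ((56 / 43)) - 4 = 17363 / 56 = 310.05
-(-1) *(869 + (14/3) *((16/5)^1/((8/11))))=13343/15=889.53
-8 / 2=-4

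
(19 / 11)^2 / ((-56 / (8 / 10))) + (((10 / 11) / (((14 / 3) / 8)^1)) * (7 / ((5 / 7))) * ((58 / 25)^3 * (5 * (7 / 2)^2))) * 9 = 556534901831 / 5293750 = 105130.56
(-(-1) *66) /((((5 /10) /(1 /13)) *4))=33 /13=2.54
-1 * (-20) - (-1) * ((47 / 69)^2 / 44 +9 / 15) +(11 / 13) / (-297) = 841811603 / 40849380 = 20.61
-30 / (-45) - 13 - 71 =-250 / 3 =-83.33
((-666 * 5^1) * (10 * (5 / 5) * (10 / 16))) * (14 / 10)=-58275 / 2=-29137.50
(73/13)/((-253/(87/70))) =-6351/230230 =-0.03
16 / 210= 8 / 105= 0.08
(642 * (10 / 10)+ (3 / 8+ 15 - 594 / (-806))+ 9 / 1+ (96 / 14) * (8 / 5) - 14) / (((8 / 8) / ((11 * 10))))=824286881 / 11284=73049.17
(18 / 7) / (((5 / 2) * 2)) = 18 / 35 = 0.51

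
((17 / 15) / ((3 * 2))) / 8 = 17 / 720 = 0.02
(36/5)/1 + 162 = 846/5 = 169.20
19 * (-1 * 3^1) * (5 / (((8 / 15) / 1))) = -4275 / 8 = -534.38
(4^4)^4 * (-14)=-60129542144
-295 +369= 74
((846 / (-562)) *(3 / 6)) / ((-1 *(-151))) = -423 / 84862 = -0.00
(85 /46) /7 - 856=-275547 /322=-855.74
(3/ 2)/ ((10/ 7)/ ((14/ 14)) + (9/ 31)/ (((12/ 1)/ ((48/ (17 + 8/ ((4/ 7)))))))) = 20181/ 19724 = 1.02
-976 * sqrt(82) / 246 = -488 * sqrt(82) / 123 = -35.93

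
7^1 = 7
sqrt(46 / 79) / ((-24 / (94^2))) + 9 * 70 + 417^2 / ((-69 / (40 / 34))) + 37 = -898463 / 391 - 2209 * sqrt(3634) / 474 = -2578.80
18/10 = 9/5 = 1.80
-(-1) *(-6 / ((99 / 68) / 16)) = -2176 / 33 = -65.94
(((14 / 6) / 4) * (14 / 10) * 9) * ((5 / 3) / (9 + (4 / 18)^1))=1.33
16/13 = 1.23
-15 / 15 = -1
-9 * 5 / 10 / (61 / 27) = -1.99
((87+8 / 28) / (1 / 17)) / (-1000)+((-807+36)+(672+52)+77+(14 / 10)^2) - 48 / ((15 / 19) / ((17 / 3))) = -314.06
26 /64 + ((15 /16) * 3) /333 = 491 /1184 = 0.41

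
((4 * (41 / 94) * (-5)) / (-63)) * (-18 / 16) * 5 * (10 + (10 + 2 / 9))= -13325 / 846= -15.75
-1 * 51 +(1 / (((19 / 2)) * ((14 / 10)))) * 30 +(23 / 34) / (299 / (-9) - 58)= -180993993 / 3712562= -48.75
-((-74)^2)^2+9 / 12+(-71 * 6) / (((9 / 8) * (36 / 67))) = -3238626239 / 108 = -29987279.99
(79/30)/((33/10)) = 79/99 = 0.80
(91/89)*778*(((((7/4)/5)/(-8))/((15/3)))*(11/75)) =-1.02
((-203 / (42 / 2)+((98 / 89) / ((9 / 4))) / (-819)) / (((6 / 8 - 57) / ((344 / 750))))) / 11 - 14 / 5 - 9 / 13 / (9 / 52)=-6.79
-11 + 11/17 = -176/17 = -10.35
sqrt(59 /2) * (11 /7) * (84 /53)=66 * sqrt(118) /53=13.53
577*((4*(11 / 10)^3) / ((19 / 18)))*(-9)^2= 559862523 / 2375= 235731.59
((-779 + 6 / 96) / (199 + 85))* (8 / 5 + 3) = -286649 / 22720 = -12.62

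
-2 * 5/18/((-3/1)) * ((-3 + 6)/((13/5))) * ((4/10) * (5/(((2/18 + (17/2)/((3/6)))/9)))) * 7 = 225/143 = 1.57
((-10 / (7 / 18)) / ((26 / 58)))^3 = -142236648000 / 753571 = -188750.16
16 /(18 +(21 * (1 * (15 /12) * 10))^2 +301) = 64 /276901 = 0.00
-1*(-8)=8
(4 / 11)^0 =1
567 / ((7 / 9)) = 729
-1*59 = -59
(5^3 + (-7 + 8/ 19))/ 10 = 225/ 19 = 11.84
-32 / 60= -8 / 15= -0.53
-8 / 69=-0.12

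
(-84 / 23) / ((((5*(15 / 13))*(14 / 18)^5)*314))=-1535274 / 216750275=-0.01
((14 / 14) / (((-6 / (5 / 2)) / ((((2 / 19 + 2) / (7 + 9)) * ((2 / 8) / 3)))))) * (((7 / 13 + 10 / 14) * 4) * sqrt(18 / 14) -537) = 4475 / 1824 -25 * sqrt(7) / 2548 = 2.43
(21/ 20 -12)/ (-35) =219/ 700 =0.31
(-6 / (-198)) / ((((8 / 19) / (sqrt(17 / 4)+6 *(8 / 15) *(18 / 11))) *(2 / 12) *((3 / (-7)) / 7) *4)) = -5586 / 605 - 931 *sqrt(17) / 1056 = -12.87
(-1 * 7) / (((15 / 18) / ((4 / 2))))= -84 / 5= -16.80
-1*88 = -88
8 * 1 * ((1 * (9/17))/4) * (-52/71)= -936/1207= -0.78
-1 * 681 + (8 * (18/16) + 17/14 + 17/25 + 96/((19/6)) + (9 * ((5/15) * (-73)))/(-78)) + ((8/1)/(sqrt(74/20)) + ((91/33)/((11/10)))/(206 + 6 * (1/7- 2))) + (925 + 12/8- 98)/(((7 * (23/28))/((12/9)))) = -36496357473817/82041309350 + 8 * sqrt(370)/37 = -440.69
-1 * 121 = -121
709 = 709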